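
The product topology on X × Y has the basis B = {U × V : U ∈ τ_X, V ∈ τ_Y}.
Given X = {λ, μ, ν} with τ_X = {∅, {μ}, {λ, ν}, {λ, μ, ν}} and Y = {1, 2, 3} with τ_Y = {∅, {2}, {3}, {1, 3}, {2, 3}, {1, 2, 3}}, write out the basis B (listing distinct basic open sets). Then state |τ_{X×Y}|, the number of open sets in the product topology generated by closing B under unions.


Basis B = {∅ × ∅, {μ} × {2}, {μ} × {3}, {λ, ν} × {2}, {λ, ν} × {3}, {μ} × {1, 3}, {μ} × {2, 3}, {λ, μ, ν} × {2}, {λ, μ, ν} × {3}, {μ} × {1, 2, 3}, {λ, ν} × {1, 3}, {λ, ν} × {2, 3}, {λ, ν} × {1, 2, 3}, {λ, μ, ν} × {1, 3}, {λ, μ, ν} × {2, 3}, {λ, μ, ν} × {1, 2, 3}}; |τ_{X×Y}| = 36.

Enumerate products U × V with U ∈ τ_X, V ∈ τ_Y (deduplicated):
  ∅ × ∅ = {} (∅)
  {μ} × {2} = {(μ,2)}
  {μ} × {3} = {(μ,3)}
  {λ, ν} × {2} = {(λ,2), (ν,2)}
  {λ, ν} × {3} = {(λ,3), (ν,3)}
  {μ} × {1, 3} = {(μ,1), (μ,3)}
  {μ} × {2, 3} = {(μ,2), (μ,3)}
  {λ, μ, ν} × {2} = {(λ,2), (μ,2), (ν,2)}
  {λ, μ, ν} × {3} = {(λ,3), (μ,3), (ν,3)}
  {μ} × {1, 2, 3} = {(μ,1), (μ,2), (μ,3)}
  {λ, ν} × {1, 3} = {(λ,1), (λ,3), (ν,1), (ν,3)}
  {λ, ν} × {2, 3} = {(λ,2), (λ,3), (ν,2), (ν,3)}
  {λ, ν} × {1, 2, 3} = {(λ,1), (λ,2), (λ,3), (ν,1), (ν,2), (ν,3)}
  {λ, μ, ν} × {1, 3} = {(λ,1), (λ,3), (μ,1), (μ,3), (ν,1), (ν,3)}
  {λ, μ, ν} × {2, 3} = {(λ,2), (λ,3), (μ,2), (μ,3), (ν,2), (ν,3)}
  {λ, μ, ν} × {1, 2, 3} = {(λ,1), (λ,2), (λ,3), (μ,1), (μ,2), (μ,3), (ν,1), (ν,2), (ν,3)}
These 16 distinct sets form the basis B.
Close under arbitrary unions to get τ_{X×Y}; counting gives |τ_{X×Y}| = 36.


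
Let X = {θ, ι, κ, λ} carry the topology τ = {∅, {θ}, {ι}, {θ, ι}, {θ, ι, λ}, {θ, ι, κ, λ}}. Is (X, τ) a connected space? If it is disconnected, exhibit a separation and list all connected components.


(X, τ) is connected.

Find clopen sets (U ∈ τ with X ∖ U ∈ τ):
  U = ∅, X ∖ U = {θ, ι, κ, λ} — both open, so U is clopen.
  U = {θ, ι, κ, λ}, X ∖ U = ∅ — both open, so U is clopen.
Only trivial clopens (∅ and X) exist, so (X, τ) is connected.
Compute connected components by grouping points that agree on all clopens:
  component: {θ, ι, κ, λ}


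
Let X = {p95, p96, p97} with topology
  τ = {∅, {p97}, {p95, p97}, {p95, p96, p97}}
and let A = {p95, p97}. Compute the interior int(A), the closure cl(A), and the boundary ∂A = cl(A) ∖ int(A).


int(A) = {p95, p97}, cl(A) = {p95, p96, p97}, ∂A = {p96}.

Closed sets in (X, τ) are complements of opens:
  closed(X, τ) = {∅, {p96}, {p95, p96}, {p95, p96, p97}}.
int(A) = ⋃ {U ∈ τ : U ⊆ A}. Opens contained in A: ∅, {p97}, {p95, p97}.
Taking the union of these: int(A) = {p95, p97}.
cl(A) = ⋂ {C closed : A ⊆ C}. Closed sets containing A: {p95, p96, p97}.
Intersecting these: cl(A) = {p95, p96, p97}.
∂A = cl(A) ∖ int(A) = {p95, p96, p97} ∖ {p95, p97} = {p96}.


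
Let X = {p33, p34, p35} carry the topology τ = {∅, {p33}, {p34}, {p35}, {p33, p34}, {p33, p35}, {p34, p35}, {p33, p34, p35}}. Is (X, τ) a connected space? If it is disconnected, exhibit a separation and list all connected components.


(X, τ) is disconnected; components = [{p33}, {p34}, {p35}].

Find clopen sets (U ∈ τ with X ∖ U ∈ τ):
  U = ∅, X ∖ U = {p33, p34, p35} — both open, so U is clopen.
  U = {p33}, X ∖ U = {p34, p35} — both open, so U is clopen.
  U = {p34}, X ∖ U = {p33, p35} — both open, so U is clopen.
  U = {p35}, X ∖ U = {p33, p34} — both open, so U is clopen.
  U = {p33, p34}, X ∖ U = {p35} — both open, so U is clopen.
  U = {p33, p35}, X ∖ U = {p34} — both open, so U is clopen.
  U = {p34, p35}, X ∖ U = {p33} — both open, so U is clopen.
  U = {p33, p34, p35}, X ∖ U = ∅ — both open, so U is clopen.
Nontrivial clopen(s) exist: e.g. {p34}. So (X, τ) is disconnected.
Compute connected components by grouping points that agree on all clopens:
  component: {p33}
  component: {p34}
  component: {p35}


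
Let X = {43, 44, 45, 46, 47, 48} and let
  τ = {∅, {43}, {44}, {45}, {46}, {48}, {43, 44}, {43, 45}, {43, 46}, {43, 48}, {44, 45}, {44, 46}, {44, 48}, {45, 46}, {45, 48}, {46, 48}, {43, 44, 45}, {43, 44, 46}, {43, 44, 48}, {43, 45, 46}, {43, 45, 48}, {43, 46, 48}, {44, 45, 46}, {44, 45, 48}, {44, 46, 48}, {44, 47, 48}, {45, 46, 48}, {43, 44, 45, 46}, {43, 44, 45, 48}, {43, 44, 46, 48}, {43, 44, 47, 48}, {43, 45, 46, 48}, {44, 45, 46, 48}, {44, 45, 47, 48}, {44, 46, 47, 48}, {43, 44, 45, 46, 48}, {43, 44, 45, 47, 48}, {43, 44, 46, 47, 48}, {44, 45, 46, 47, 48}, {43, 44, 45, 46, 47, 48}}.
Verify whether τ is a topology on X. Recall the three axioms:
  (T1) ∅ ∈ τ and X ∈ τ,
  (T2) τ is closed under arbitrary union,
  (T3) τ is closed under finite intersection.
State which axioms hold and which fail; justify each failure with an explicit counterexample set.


τ IS a topology on X.

Axiom (T1): ∅ ∈ τ? Yes; X ∈ τ? Yes.
Axiom (T2/T3): check pairwise unions and intersections of members of τ.
All pairwise intersections and unions checked — each lies in τ. Therefore τ satisfies (T1), (T2), (T3): it IS a topology on X.


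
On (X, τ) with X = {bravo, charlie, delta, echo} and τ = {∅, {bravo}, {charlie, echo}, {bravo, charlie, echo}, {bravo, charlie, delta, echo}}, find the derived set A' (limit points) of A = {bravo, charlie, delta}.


A' = {delta, echo}

For each x ∈ X, list the open sets U ∈ τ with x ∈ U, then check whether U ∩ (A ∖ {x}) ≠ ∅ for every such U.
  x = bravo: open {bravo} ∋ x has {bravo} ∩ (A ∖ {bravo}) = ∅, so x is NOT a limit point.
  x = charlie: open {charlie, echo} ∋ x has {charlie, echo} ∩ (A ∖ {charlie}) = ∅, so x is NOT a limit point.
  x = delta: opens ∋ x are {bravo, charlie, delta, echo}; each meets A ∖ {delta}, so x IS a limit point.
  x = echo: opens ∋ x are {charlie, echo}, {bravo, charlie, echo}, {bravo, charlie, delta, echo}; each meets A ∖ {echo}, so x IS a limit point.
Collecting: A' = {delta, echo}.


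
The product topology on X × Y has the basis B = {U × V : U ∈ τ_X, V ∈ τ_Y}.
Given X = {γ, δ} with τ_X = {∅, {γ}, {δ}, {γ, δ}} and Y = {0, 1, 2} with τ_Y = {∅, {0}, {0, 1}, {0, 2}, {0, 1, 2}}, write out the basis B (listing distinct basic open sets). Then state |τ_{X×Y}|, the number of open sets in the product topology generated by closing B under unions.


Basis B = {∅ × ∅, {γ} × {0}, {δ} × {0}, {γ} × {0, 1}, {γ} × {0, 2}, {γ, δ} × {0}, {δ} × {0, 1}, {δ} × {0, 2}, {γ} × {0, 1, 2}, {δ} × {0, 1, 2}, {γ, δ} × {0, 1}, {γ, δ} × {0, 2}, {γ, δ} × {0, 1, 2}}; |τ_{X×Y}| = 25.

Enumerate products U × V with U ∈ τ_X, V ∈ τ_Y (deduplicated):
  ∅ × ∅ = {} (∅)
  {γ} × {0} = {(γ,0)}
  {δ} × {0} = {(δ,0)}
  {γ} × {0, 1} = {(γ,0), (γ,1)}
  {γ} × {0, 2} = {(γ,0), (γ,2)}
  {γ, δ} × {0} = {(γ,0), (δ,0)}
  {δ} × {0, 1} = {(δ,0), (δ,1)}
  {δ} × {0, 2} = {(δ,0), (δ,2)}
  {γ} × {0, 1, 2} = {(γ,0), (γ,1), (γ,2)}
  {δ} × {0, 1, 2} = {(δ,0), (δ,1), (δ,2)}
  {γ, δ} × {0, 1} = {(γ,0), (γ,1), (δ,0), (δ,1)}
  {γ, δ} × {0, 2} = {(γ,0), (γ,2), (δ,0), (δ,2)}
  {γ, δ} × {0, 1, 2} = {(γ,0), (γ,1), (γ,2), (δ,0), (δ,1), (δ,2)}
These 13 distinct sets form the basis B.
Close under arbitrary unions to get τ_{X×Y}; counting gives |τ_{X×Y}| = 25.


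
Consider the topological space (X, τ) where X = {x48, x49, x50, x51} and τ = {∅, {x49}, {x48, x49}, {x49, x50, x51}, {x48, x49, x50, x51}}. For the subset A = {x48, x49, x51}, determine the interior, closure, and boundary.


int(A) = {x48, x49}, cl(A) = {x48, x49, x50, x51}, ∂A = {x50, x51}.

Closed sets in (X, τ) are complements of opens:
  closed(X, τ) = {∅, {x48}, {x50, x51}, {x48, x50, x51}, {x48, x49, x50, x51}}.
int(A) = ⋃ {U ∈ τ : U ⊆ A}. Opens contained in A: ∅, {x49}, {x48, x49}.
Taking the union of these: int(A) = {x48, x49}.
cl(A) = ⋂ {C closed : A ⊆ C}. Closed sets containing A: {x48, x49, x50, x51}.
Intersecting these: cl(A) = {x48, x49, x50, x51}.
∂A = cl(A) ∖ int(A) = {x48, x49, x50, x51} ∖ {x48, x49} = {x50, x51}.


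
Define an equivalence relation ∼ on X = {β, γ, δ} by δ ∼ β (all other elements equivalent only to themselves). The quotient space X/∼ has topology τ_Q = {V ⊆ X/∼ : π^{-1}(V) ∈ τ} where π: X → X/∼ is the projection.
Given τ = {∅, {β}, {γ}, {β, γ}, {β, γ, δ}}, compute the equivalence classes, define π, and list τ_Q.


X/∼ = {[β=δ], [γ]}; |τ_Q| = 3.

Equivalence classes: [β=δ], [γ].
Quotient map π: X → X/∼ sends β ↦ [β=δ], γ ↦ [γ], δ ↦ [β=δ].
For each subset V ⊆ X/∼, compute π^{-1}(V) ⊆ X and check whether π^{-1}(V) ∈ τ. V is open in τ_Q iff π^{-1}(V) ∈ τ.
  V = {}: π^{-1}(V) = ∅ ∈ τ ✓.
  V = {[β=δ]}: π^{-1}(V) = {β, δ} ∉ τ ✗.
  V = {[γ]}: π^{-1}(V) = {γ} ∈ τ ✓.
  V = {[β=δ], [γ]}: π^{-1}(V) = {β, γ, δ} ∈ τ ✓.
Open sets in the quotient: τ_Q = {{}, {[γ]}, {[β=δ], [γ]}} (3 elements).


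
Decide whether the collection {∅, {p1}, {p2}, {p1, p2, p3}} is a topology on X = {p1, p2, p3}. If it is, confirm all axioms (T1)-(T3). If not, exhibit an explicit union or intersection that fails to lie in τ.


τ is NOT a topology on X.

Axiom (T1): ∅ ∈ τ? Yes; X ∈ τ? Yes.
Axiom (T2/T3): check pairwise unions and intersections of members of τ.
Counterexample for (T2): {p1} ∪ {p2} = {p1, p2} ∉ τ. Therefore τ is NOT a topology.


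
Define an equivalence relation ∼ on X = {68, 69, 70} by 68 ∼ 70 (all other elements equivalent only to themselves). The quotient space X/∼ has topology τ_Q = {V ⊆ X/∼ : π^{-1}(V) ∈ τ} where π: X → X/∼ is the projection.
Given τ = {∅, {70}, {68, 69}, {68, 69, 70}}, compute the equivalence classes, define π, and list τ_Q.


X/∼ = {[68=70], [69]}; |τ_Q| = 2.

Equivalence classes: [68=70], [69].
Quotient map π: X → X/∼ sends 68 ↦ [68=70], 69 ↦ [69], 70 ↦ [68=70].
For each subset V ⊆ X/∼, compute π^{-1}(V) ⊆ X and check whether π^{-1}(V) ∈ τ. V is open in τ_Q iff π^{-1}(V) ∈ τ.
  V = {}: π^{-1}(V) = ∅ ∈ τ ✓.
  V = {[68=70]}: π^{-1}(V) = {68, 70} ∉ τ ✗.
  V = {[69]}: π^{-1}(V) = {69} ∉ τ ✗.
  V = {[68=70], [69]}: π^{-1}(V) = {68, 69, 70} ∈ τ ✓.
Open sets in the quotient: τ_Q = {{}, {[68=70], [69]}} (2 elements).


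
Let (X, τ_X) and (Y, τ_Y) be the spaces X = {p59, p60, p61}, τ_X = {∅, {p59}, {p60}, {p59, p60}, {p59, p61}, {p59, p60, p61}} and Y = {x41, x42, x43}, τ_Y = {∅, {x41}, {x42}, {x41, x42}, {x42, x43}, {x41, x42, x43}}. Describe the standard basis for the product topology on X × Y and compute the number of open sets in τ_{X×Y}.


Basis B = {∅ × ∅, {p59} × {x41}, {p59} × {x42}, {p60} × {x41}, {p60} × {x42}, {p59} × {x41, x42}, {p59, p60} × {x41}, {p59, p61} × {x41}, {p59} × {x42, x43}, {p59, p60} × {x42}, {p59, p61} × {x42}, {p60} × {x41, x42}, {p60} × {x42, x43}, {p59} × {x41, x42, x43}, {p59, p60, p61} × {x41}, {p59, p60, p61} × {x42}, {p60} × {x41, x42, x43}, {p59, p60} × {x41, x42}, {p59, p61} × {x41, x42}, {p59, p60} × {x42, x43}, {p59, p61} × {x42, x43}, {p59, p60} × {x41, x42, x43}, {p59, p61} × {x41, x42, x43}, {p59, p60, p61} × {x41, x42}, {p59, p60, p61} × {x42, x43}, {p59, p60, p61} × {x41, x42, x43}}; |τ_{X×Y}| = 108.

Enumerate products U × V with U ∈ τ_X, V ∈ τ_Y (deduplicated):
  ∅ × ∅ = {} (∅)
  {p59} × {x41} = {(p59,x41)}
  {p59} × {x42} = {(p59,x42)}
  {p60} × {x41} = {(p60,x41)}
  {p60} × {x42} = {(p60,x42)}
  {p59} × {x41, x42} = {(p59,x41), (p59,x42)}
  {p59, p60} × {x41} = {(p59,x41), (p60,x41)}
  {p59, p61} × {x41} = {(p59,x41), (p61,x41)}
  {p59} × {x42, x43} = {(p59,x42), (p59,x43)}
  {p59, p60} × {x42} = {(p59,x42), (p60,x42)}
  {p59, p61} × {x42} = {(p59,x42), (p61,x42)}
  {p60} × {x41, x42} = {(p60,x41), (p60,x42)}
  {p60} × {x42, x43} = {(p60,x42), (p60,x43)}
  {p59} × {x41, x42, x43} = {(p59,x41), (p59,x42), (p59,x43)}
  {p59, p60, p61} × {x41} = {(p59,x41), (p60,x41), (p61,x41)}
  {p59, p60, p61} × {x42} = {(p59,x42), (p60,x42), (p61,x42)}
  {p60} × {x41, x42, x43} = {(p60,x41), (p60,x42), (p60,x43)}
  {p59, p60} × {x41, x42} = {(p59,x41), (p59,x42), (p60,x41), (p60,x42)}
  {p59, p61} × {x41, x42} = {(p59,x41), (p59,x42), (p61,x41), (p61,x42)}
  {p59, p60} × {x42, x43} = {(p59,x42), (p59,x43), (p60,x42), (p60,x43)}
  {p59, p61} × {x42, x43} = {(p59,x42), (p59,x43), (p61,x42), (p61,x43)}
  {p59, p60} × {x41, x42, x43} = {(p59,x41), (p59,x42), (p59,x43), (p60,x41), (p60,x42), (p60,x43)}
  {p59, p61} × {x41, x42, x43} = {(p59,x41), (p59,x42), (p59,x43), (p61,x41), (p61,x42), (p61,x43)}
  {p59, p60, p61} × {x41, x42} = {(p59,x41), (p59,x42), (p60,x41), (p60,x42), (p61,x41), (p61,x42)}
  {p59, p60, p61} × {x42, x43} = {(p59,x42), (p59,x43), (p60,x42), (p60,x43), (p61,x42), (p61,x43)}
  {p59, p60, p61} × {x41, x42, x43} = {(p59,x41), (p59,x42), (p59,x43), (p60,x41), (p60,x42), (p60,x43), (p61,x41), (p61,x42), (p61,x43)}
These 26 distinct sets form the basis B.
Close under arbitrary unions to get τ_{X×Y}; counting gives |τ_{X×Y}| = 108.


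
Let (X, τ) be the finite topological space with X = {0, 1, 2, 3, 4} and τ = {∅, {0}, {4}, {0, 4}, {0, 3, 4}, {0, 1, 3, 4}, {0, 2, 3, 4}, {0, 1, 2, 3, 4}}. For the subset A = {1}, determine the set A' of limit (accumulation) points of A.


A' = ∅

For each x ∈ X, list the open sets U ∈ τ with x ∈ U, then check whether U ∩ (A ∖ {x}) ≠ ∅ for every such U.
  x = 0: open {0} ∋ x has {0} ∩ (A ∖ {0}) = ∅, so x is NOT a limit point.
  x = 1: open {0, 1, 3, 4} ∋ x has {0, 1, 3, 4} ∩ (A ∖ {1}) = ∅, so x is NOT a limit point.
  x = 2: open {0, 2, 3, 4} ∋ x has {0, 2, 3, 4} ∩ (A ∖ {2}) = ∅, so x is NOT a limit point.
  x = 3: open {0, 3, 4} ∋ x has {0, 3, 4} ∩ (A ∖ {3}) = ∅, so x is NOT a limit point.
  x = 4: open {4} ∋ x has {4} ∩ (A ∖ {4}) = ∅, so x is NOT a limit point.
Collecting: A' = ∅.


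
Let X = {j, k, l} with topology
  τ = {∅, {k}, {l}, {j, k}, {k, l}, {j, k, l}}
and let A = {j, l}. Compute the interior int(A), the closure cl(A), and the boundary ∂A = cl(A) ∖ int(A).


int(A) = {l}, cl(A) = {j, l}, ∂A = {j}.

Closed sets in (X, τ) are complements of opens:
  closed(X, τ) = {∅, {j}, {l}, {j, k}, {j, l}, {j, k, l}}.
int(A) = ⋃ {U ∈ τ : U ⊆ A}. Opens contained in A: ∅, {l}.
Taking the union of these: int(A) = {l}.
cl(A) = ⋂ {C closed : A ⊆ C}. Closed sets containing A: {j, l}, {j, k, l}.
Intersecting these: cl(A) = {j, l}.
∂A = cl(A) ∖ int(A) = {j, l} ∖ {l} = {j}.


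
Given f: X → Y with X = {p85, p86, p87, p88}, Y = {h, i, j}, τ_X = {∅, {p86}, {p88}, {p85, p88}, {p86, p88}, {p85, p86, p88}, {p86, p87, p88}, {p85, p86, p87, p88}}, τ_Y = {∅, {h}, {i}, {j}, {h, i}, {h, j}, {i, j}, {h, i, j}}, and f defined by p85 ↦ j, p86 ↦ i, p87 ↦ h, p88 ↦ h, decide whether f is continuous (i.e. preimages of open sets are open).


f is NOT continuous.

Compute f^{-1}(U) for each U ∈ τ_Y:
  U = ∅: f^{-1}(U) = ∅ ∈ τ_X ✓.
  U = {h}: f^{-1}(U) = {p87, p88} ∉ τ_X ✗.
  U = {i}: f^{-1}(U) = {p86} ∈ τ_X ✓.
  U = {j}: f^{-1}(U) = {p85} ∉ τ_X ✗.
  U = {h, i}: f^{-1}(U) = {p86, p87, p88} ∈ τ_X ✓.
  U = {h, j}: f^{-1}(U) = {p85, p87, p88} ∉ τ_X ✗.
  U = {i, j}: f^{-1}(U) = {p85, p86} ∉ τ_X ✗.
  U = {h, i, j}: f^{-1}(U) = {p85, p86, p87, p88} ∈ τ_X ✓.
Found U = {h} with f^{-1}(U) = {p87, p88} not in τ_X. Therefore f is NOT continuous.


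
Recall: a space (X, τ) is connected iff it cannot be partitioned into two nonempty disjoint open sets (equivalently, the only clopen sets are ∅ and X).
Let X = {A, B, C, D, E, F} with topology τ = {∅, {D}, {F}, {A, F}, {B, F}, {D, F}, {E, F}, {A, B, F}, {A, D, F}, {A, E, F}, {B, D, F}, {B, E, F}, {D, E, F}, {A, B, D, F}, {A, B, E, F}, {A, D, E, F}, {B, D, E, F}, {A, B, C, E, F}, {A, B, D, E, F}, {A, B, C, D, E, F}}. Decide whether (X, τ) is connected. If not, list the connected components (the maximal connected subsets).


(X, τ) is disconnected; components = [{D}, {A, B, C, E, F}].

Find clopen sets (U ∈ τ with X ∖ U ∈ τ):
  U = ∅, X ∖ U = {A, B, C, D, E, F} — both open, so U is clopen.
  U = {D}, X ∖ U = {A, B, C, E, F} — both open, so U is clopen.
  U = {A, B, C, E, F}, X ∖ U = {D} — both open, so U is clopen.
  U = {A, B, C, D, E, F}, X ∖ U = ∅ — both open, so U is clopen.
Nontrivial clopen(s) exist: e.g. {D}. So (X, τ) is disconnected.
Compute connected components by grouping points that agree on all clopens:
  component: {D}
  component: {A, B, C, E, F}


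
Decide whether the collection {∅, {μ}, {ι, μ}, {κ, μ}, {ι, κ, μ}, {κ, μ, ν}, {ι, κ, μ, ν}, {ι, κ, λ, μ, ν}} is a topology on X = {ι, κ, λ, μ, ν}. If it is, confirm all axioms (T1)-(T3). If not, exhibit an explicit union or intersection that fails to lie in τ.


τ IS a topology on X.

Axiom (T1): ∅ ∈ τ? Yes; X ∈ τ? Yes.
Axiom (T2/T3): check pairwise unions and intersections of members of τ.
All pairwise intersections and unions checked — each lies in τ. Therefore τ satisfies (T1), (T2), (T3): it IS a topology on X.


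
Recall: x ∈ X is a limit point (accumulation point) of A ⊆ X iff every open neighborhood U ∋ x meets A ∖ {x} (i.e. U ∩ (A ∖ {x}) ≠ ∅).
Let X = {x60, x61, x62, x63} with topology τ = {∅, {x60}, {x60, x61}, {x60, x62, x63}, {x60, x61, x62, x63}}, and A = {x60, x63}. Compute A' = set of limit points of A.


A' = {x61, x62, x63}

For each x ∈ X, list the open sets U ∈ τ with x ∈ U, then check whether U ∩ (A ∖ {x}) ≠ ∅ for every such U.
  x = x60: open {x60} ∋ x has {x60} ∩ (A ∖ {x60}) = ∅, so x is NOT a limit point.
  x = x61: opens ∋ x are {x60, x61}, {x60, x61, x62, x63}; each meets A ∖ {x61}, so x IS a limit point.
  x = x62: opens ∋ x are {x60, x62, x63}, {x60, x61, x62, x63}; each meets A ∖ {x62}, so x IS a limit point.
  x = x63: opens ∋ x are {x60, x62, x63}, {x60, x61, x62, x63}; each meets A ∖ {x63}, so x IS a limit point.
Collecting: A' = {x61, x62, x63}.


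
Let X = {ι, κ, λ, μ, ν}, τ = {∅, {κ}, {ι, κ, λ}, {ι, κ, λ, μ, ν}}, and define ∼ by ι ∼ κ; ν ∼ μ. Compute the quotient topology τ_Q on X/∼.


X/∼ = {[ι=κ], [λ], [μ=ν]}; |τ_Q| = 3.

Equivalence classes: [ι=κ], [λ], [μ=ν].
Quotient map π: X → X/∼ sends ι ↦ [ι=κ], κ ↦ [ι=κ], λ ↦ [λ], μ ↦ [μ=ν], ν ↦ [μ=ν].
For each subset V ⊆ X/∼, compute π^{-1}(V) ⊆ X and check whether π^{-1}(V) ∈ τ. V is open in τ_Q iff π^{-1}(V) ∈ τ.
  V = {}: π^{-1}(V) = ∅ ∈ τ ✓.
  V = {[ι=κ]}: π^{-1}(V) = {ι, κ} ∉ τ ✗.
  V = {[λ]}: π^{-1}(V) = {λ} ∉ τ ✗.
  V = {[ι=κ], [λ]}: π^{-1}(V) = {ι, κ, λ} ∈ τ ✓.
  V = {[μ=ν]}: π^{-1}(V) = {μ, ν} ∉ τ ✗.
  V = {[ι=κ], [μ=ν]}: π^{-1}(V) = {ι, κ, μ, ν} ∉ τ ✗.
  V = {[λ], [μ=ν]}: π^{-1}(V) = {λ, μ, ν} ∉ τ ✗.
  V = {[ι=κ], [λ], [μ=ν]}: π^{-1}(V) = {ι, κ, λ, μ, ν} ∈ τ ✓.
Open sets in the quotient: τ_Q = {{}, {[ι=κ], [λ]}, {[ι=κ], [λ], [μ=ν]}} (3 elements).


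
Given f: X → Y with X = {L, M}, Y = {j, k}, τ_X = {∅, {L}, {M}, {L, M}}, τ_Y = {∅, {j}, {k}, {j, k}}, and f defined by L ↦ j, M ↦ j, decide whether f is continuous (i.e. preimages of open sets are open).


f IS continuous.

Compute f^{-1}(U) for each U ∈ τ_Y:
  U = ∅: f^{-1}(U) = ∅ ∈ τ_X ✓.
  U = {j}: f^{-1}(U) = {L, M} ∈ τ_X ✓.
  U = {k}: f^{-1}(U) = ∅ ∈ τ_X ✓.
  U = {j, k}: f^{-1}(U) = {L, M} ∈ τ_X ✓.
Every preimage lies in τ_X, so f IS continuous.


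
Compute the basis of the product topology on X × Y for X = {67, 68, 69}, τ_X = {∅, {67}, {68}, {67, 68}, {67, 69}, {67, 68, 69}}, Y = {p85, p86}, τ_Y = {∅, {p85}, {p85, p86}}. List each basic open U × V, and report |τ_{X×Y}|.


Basis B = {∅ × ∅, {67} × {p85}, {68} × {p85}, {67} × {p85, p86}, {67, 68} × {p85}, {67, 69} × {p85}, {68} × {p85, p86}, {67, 68, 69} × {p85}, {67, 68} × {p85, p86}, {67, 69} × {p85, p86}, {67, 68, 69} × {p85, p86}}; |τ_{X×Y}| = 18.

Enumerate products U × V with U ∈ τ_X, V ∈ τ_Y (deduplicated):
  ∅ × ∅ = {} (∅)
  {67} × {p85} = {(67,p85)}
  {68} × {p85} = {(68,p85)}
  {67} × {p85, p86} = {(67,p85), (67,p86)}
  {67, 68} × {p85} = {(67,p85), (68,p85)}
  {67, 69} × {p85} = {(67,p85), (69,p85)}
  {68} × {p85, p86} = {(68,p85), (68,p86)}
  {67, 68, 69} × {p85} = {(67,p85), (68,p85), (69,p85)}
  {67, 68} × {p85, p86} = {(67,p85), (67,p86), (68,p85), (68,p86)}
  {67, 69} × {p85, p86} = {(67,p85), (67,p86), (69,p85), (69,p86)}
  {67, 68, 69} × {p85, p86} = {(67,p85), (67,p86), (68,p85), (68,p86), (69,p85), (69,p86)}
These 11 distinct sets form the basis B.
Close under arbitrary unions to get τ_{X×Y}; counting gives |τ_{X×Y}| = 18.


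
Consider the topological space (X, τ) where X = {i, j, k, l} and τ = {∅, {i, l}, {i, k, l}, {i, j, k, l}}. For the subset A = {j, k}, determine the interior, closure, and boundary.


int(A) = ∅, cl(A) = {j, k}, ∂A = {j, k}.

Closed sets in (X, τ) are complements of opens:
  closed(X, τ) = {∅, {j}, {j, k}, {i, j, k, l}}.
int(A) = ⋃ {U ∈ τ : U ⊆ A}. Opens contained in A: ∅.
Taking the union of these: int(A) = ∅.
cl(A) = ⋂ {C closed : A ⊆ C}. Closed sets containing A: {j, k}, {i, j, k, l}.
Intersecting these: cl(A) = {j, k}.
∂A = cl(A) ∖ int(A) = {j, k} ∖ ∅ = {j, k}.


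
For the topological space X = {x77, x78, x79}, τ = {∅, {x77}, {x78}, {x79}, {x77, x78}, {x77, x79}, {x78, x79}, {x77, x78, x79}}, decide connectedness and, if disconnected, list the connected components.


(X, τ) is disconnected; components = [{x77}, {x78}, {x79}].

Find clopen sets (U ∈ τ with X ∖ U ∈ τ):
  U = ∅, X ∖ U = {x77, x78, x79} — both open, so U is clopen.
  U = {x77}, X ∖ U = {x78, x79} — both open, so U is clopen.
  U = {x78}, X ∖ U = {x77, x79} — both open, so U is clopen.
  U = {x79}, X ∖ U = {x77, x78} — both open, so U is clopen.
  U = {x77, x78}, X ∖ U = {x79} — both open, so U is clopen.
  U = {x77, x79}, X ∖ U = {x78} — both open, so U is clopen.
  U = {x78, x79}, X ∖ U = {x77} — both open, so U is clopen.
  U = {x77, x78, x79}, X ∖ U = ∅ — both open, so U is clopen.
Nontrivial clopen(s) exist: e.g. {x78, x79}. So (X, τ) is disconnected.
Compute connected components by grouping points that agree on all clopens:
  component: {x77}
  component: {x78}
  component: {x79}


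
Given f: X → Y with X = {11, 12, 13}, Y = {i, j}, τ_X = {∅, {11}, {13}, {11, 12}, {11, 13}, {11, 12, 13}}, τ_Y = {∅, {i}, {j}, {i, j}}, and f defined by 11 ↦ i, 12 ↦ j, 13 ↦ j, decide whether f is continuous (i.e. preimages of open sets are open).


f is NOT continuous.

Compute f^{-1}(U) for each U ∈ τ_Y:
  U = ∅: f^{-1}(U) = ∅ ∈ τ_X ✓.
  U = {i}: f^{-1}(U) = {11} ∈ τ_X ✓.
  U = {j}: f^{-1}(U) = {12, 13} ∉ τ_X ✗.
  U = {i, j}: f^{-1}(U) = {11, 12, 13} ∈ τ_X ✓.
Found U = {j} with f^{-1}(U) = {12, 13} not in τ_X. Therefore f is NOT continuous.


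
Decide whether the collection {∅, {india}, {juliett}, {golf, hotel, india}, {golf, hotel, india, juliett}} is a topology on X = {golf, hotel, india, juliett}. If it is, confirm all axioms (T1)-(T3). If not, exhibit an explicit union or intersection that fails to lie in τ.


τ is NOT a topology on X.

Axiom (T1): ∅ ∈ τ? Yes; X ∈ τ? Yes.
Axiom (T2/T3): check pairwise unions and intersections of members of τ.
Counterexample for (T2): {india} ∪ {juliett} = {india, juliett} ∉ τ. Therefore τ is NOT a topology.


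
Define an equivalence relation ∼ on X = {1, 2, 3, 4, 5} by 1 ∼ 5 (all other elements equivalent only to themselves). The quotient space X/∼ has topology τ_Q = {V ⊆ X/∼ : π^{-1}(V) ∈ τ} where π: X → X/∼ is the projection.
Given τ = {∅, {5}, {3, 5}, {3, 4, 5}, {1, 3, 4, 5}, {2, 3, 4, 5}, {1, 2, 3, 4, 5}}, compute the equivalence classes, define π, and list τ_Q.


X/∼ = {[1=5], [2], [3], [4]}; |τ_Q| = 3.

Equivalence classes: [1=5], [2], [3], [4].
Quotient map π: X → X/∼ sends 1 ↦ [1=5], 2 ↦ [2], 3 ↦ [3], 4 ↦ [4], 5 ↦ [1=5].
For each subset V ⊆ X/∼, compute π^{-1}(V) ⊆ X and check whether π^{-1}(V) ∈ τ. V is open in τ_Q iff π^{-1}(V) ∈ τ.
  V = {}: π^{-1}(V) = ∅ ∈ τ ✓.
  V = {[1=5]}: π^{-1}(V) = {1, 5} ∉ τ ✗.
  V = {[2]}: π^{-1}(V) = {2} ∉ τ ✗.
  V = {[1=5], [2]}: π^{-1}(V) = {1, 2, 5} ∉ τ ✗.
  V = {[3]}: π^{-1}(V) = {3} ∉ τ ✗.
  V = {[1=5], [3]}: π^{-1}(V) = {1, 3, 5} ∉ τ ✗.
  V = {[2], [3]}: π^{-1}(V) = {2, 3} ∉ τ ✗.
  V = {[1=5], [2], [3]}: π^{-1}(V) = {1, 2, 3, 5} ∉ τ ✗.
  V = {[4]}: π^{-1}(V) = {4} ∉ τ ✗.
  V = {[1=5], [4]}: π^{-1}(V) = {1, 4, 5} ∉ τ ✗.
  V = {[2], [4]}: π^{-1}(V) = {2, 4} ∉ τ ✗.
  V = {[1=5], [2], [4]}: π^{-1}(V) = {1, 2, 4, 5} ∉ τ ✗.
  V = {[3], [4]}: π^{-1}(V) = {3, 4} ∉ τ ✗.
  V = {[1=5], [3], [4]}: π^{-1}(V) = {1, 3, 4, 5} ∈ τ ✓.
  V = {[2], [3], [4]}: π^{-1}(V) = {2, 3, 4} ∉ τ ✗.
  V = {[1=5], [2], [3], [4]}: π^{-1}(V) = {1, 2, 3, 4, 5} ∈ τ ✓.
Open sets in the quotient: τ_Q = {{}, {[1=5], [3], [4]}, {[1=5], [2], [3], [4]}} (3 elements).


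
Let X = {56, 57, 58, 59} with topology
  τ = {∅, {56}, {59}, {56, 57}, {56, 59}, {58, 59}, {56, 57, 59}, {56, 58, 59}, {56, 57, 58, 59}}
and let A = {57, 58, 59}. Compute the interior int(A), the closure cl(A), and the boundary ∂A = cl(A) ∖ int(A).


int(A) = {58, 59}, cl(A) = {57, 58, 59}, ∂A = {57}.

Closed sets in (X, τ) are complements of opens:
  closed(X, τ) = {∅, {57}, {58}, {56, 57}, {57, 58}, {58, 59}, {56, 57, 58}, {57, 58, 59}, {56, 57, 58, 59}}.
int(A) = ⋃ {U ∈ τ : U ⊆ A}. Opens contained in A: ∅, {59}, {58, 59}.
Taking the union of these: int(A) = {58, 59}.
cl(A) = ⋂ {C closed : A ⊆ C}. Closed sets containing A: {57, 58, 59}, {56, 57, 58, 59}.
Intersecting these: cl(A) = {57, 58, 59}.
∂A = cl(A) ∖ int(A) = {57, 58, 59} ∖ {58, 59} = {57}.


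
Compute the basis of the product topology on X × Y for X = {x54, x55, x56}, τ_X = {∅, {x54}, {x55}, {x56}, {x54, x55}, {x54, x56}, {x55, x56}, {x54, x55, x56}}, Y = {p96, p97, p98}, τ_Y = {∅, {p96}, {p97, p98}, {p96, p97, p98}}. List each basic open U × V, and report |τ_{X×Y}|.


Basis B = {∅ × ∅, {x54} × {p96}, {x55} × {p96}, {x56} × {p96}, {x54, x55} × {p96}, {x54, x56} × {p96}, {x54} × {p97, p98}, {x55, x56} × {p96}, {x55} × {p97, p98}, {x56} × {p97, p98}, {x54} × {p96, p97, p98}, {x54, x55, x56} × {p96}, {x55} × {p96, p97, p98}, {x56} × {p96, p97, p98}, {x54, x55} × {p97, p98}, {x54, x56} × {p97, p98}, {x55, x56} × {p97, p98}, {x54, x55} × {p96, p97, p98}, {x54, x56} × {p96, p97, p98}, {x54, x55, x56} × {p97, p98}, {x55, x56} × {p96, p97, p98}, {x54, x55, x56} × {p96, p97, p98}}; |τ_{X×Y}| = 64.

Enumerate products U × V with U ∈ τ_X, V ∈ τ_Y (deduplicated):
  ∅ × ∅ = {} (∅)
  {x54} × {p96} = {(x54,p96)}
  {x55} × {p96} = {(x55,p96)}
  {x56} × {p96} = {(x56,p96)}
  {x54, x55} × {p96} = {(x54,p96), (x55,p96)}
  {x54, x56} × {p96} = {(x54,p96), (x56,p96)}
  {x54} × {p97, p98} = {(x54,p97), (x54,p98)}
  {x55, x56} × {p96} = {(x55,p96), (x56,p96)}
  {x55} × {p97, p98} = {(x55,p97), (x55,p98)}
  {x56} × {p97, p98} = {(x56,p97), (x56,p98)}
  {x54} × {p96, p97, p98} = {(x54,p96), (x54,p97), (x54,p98)}
  {x54, x55, x56} × {p96} = {(x54,p96), (x55,p96), (x56,p96)}
  {x55} × {p96, p97, p98} = {(x55,p96), (x55,p97), (x55,p98)}
  {x56} × {p96, p97, p98} = {(x56,p96), (x56,p97), (x56,p98)}
  {x54, x55} × {p97, p98} = {(x54,p97), (x54,p98), (x55,p97), (x55,p98)}
  {x54, x56} × {p97, p98} = {(x54,p97), (x54,p98), (x56,p97), (x56,p98)}
  {x55, x56} × {p97, p98} = {(x55,p97), (x55,p98), (x56,p97), (x56,p98)}
  {x54, x55} × {p96, p97, p98} = {(x54,p96), (x54,p97), (x54,p98), (x55,p96), (x55,p97), (x55,p98)}
  {x54, x56} × {p96, p97, p98} = {(x54,p96), (x54,p97), (x54,p98), (x56,p96), (x56,p97), (x56,p98)}
  {x54, x55, x56} × {p97, p98} = {(x54,p97), (x54,p98), (x55,p97), (x55,p98), (x56,p97), (x56,p98)}
  {x55, x56} × {p96, p97, p98} = {(x55,p96), (x55,p97), (x55,p98), (x56,p96), (x56,p97), (x56,p98)}
  {x54, x55, x56} × {p96, p97, p98} = {(x54,p96), (x54,p97), (x54,p98), (x55,p96), (x55,p97), (x55,p98), (x56,p96), (x56,p97), (x56,p98)}
These 22 distinct sets form the basis B.
Close under arbitrary unions to get τ_{X×Y}; counting gives |τ_{X×Y}| = 64.


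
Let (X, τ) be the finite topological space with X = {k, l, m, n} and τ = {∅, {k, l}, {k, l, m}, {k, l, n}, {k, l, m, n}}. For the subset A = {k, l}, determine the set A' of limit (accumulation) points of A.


A' = {k, l, m, n}

For each x ∈ X, list the open sets U ∈ τ with x ∈ U, then check whether U ∩ (A ∖ {x}) ≠ ∅ for every such U.
  x = k: opens ∋ x are {k, l}, {k, l, m}, {k, l, n}, {k, l, m, n}; each meets A ∖ {k}, so x IS a limit point.
  x = l: opens ∋ x are {k, l}, {k, l, m}, {k, l, n}, {k, l, m, n}; each meets A ∖ {l}, so x IS a limit point.
  x = m: opens ∋ x are {k, l, m}, {k, l, m, n}; each meets A ∖ {m}, so x IS a limit point.
  x = n: opens ∋ x are {k, l, n}, {k, l, m, n}; each meets A ∖ {n}, so x IS a limit point.
Collecting: A' = {k, l, m, n}.


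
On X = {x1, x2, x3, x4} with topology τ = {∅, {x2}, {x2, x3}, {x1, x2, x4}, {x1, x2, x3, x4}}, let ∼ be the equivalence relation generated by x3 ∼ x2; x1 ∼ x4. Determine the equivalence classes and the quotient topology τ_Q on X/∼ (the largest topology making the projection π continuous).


X/∼ = {[x1=x4], [x2=x3]}; |τ_Q| = 3.

Equivalence classes: [x1=x4], [x2=x3].
Quotient map π: X → X/∼ sends x1 ↦ [x1=x4], x2 ↦ [x2=x3], x3 ↦ [x2=x3], x4 ↦ [x1=x4].
For each subset V ⊆ X/∼, compute π^{-1}(V) ⊆ X and check whether π^{-1}(V) ∈ τ. V is open in τ_Q iff π^{-1}(V) ∈ τ.
  V = {}: π^{-1}(V) = ∅ ∈ τ ✓.
  V = {[x1=x4]}: π^{-1}(V) = {x1, x4} ∉ τ ✗.
  V = {[x2=x3]}: π^{-1}(V) = {x2, x3} ∈ τ ✓.
  V = {[x1=x4], [x2=x3]}: π^{-1}(V) = {x1, x2, x3, x4} ∈ τ ✓.
Open sets in the quotient: τ_Q = {{}, {[x2=x3]}, {[x1=x4], [x2=x3]}} (3 elements).


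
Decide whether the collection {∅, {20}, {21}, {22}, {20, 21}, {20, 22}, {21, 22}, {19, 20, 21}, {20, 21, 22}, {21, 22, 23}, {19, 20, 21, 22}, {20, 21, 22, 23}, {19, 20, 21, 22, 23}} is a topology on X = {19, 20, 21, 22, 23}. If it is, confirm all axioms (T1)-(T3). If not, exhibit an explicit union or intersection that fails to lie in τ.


τ IS a topology on X.

Axiom (T1): ∅ ∈ τ? Yes; X ∈ τ? Yes.
Axiom (T2/T3): check pairwise unions and intersections of members of τ.
All pairwise intersections and unions checked — each lies in τ. Therefore τ satisfies (T1), (T2), (T3): it IS a topology on X.


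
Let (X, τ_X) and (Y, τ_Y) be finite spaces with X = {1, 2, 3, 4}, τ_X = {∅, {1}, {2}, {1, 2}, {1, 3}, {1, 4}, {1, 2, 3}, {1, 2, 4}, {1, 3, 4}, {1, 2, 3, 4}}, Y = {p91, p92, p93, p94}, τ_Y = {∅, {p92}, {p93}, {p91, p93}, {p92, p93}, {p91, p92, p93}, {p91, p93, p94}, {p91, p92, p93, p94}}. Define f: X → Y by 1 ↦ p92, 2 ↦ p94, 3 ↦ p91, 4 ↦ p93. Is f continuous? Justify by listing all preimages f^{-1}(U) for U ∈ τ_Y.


f is NOT continuous.

Compute f^{-1}(U) for each U ∈ τ_Y:
  U = ∅: f^{-1}(U) = ∅ ∈ τ_X ✓.
  U = {p92}: f^{-1}(U) = {1} ∈ τ_X ✓.
  U = {p93}: f^{-1}(U) = {4} ∉ τ_X ✗.
  U = {p91, p93}: f^{-1}(U) = {3, 4} ∉ τ_X ✗.
  U = {p92, p93}: f^{-1}(U) = {1, 4} ∈ τ_X ✓.
  U = {p91, p92, p93}: f^{-1}(U) = {1, 3, 4} ∈ τ_X ✓.
  U = {p91, p93, p94}: f^{-1}(U) = {2, 3, 4} ∉ τ_X ✗.
  U = {p91, p92, p93, p94}: f^{-1}(U) = {1, 2, 3, 4} ∈ τ_X ✓.
Found U = {p93} with f^{-1}(U) = {4} not in τ_X. Therefore f is NOT continuous.


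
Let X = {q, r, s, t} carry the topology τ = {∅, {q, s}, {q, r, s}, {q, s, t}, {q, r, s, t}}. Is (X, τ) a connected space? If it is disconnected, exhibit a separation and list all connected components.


(X, τ) is connected.

Find clopen sets (U ∈ τ with X ∖ U ∈ τ):
  U = ∅, X ∖ U = {q, r, s, t} — both open, so U is clopen.
  U = {q, r, s, t}, X ∖ U = ∅ — both open, so U is clopen.
Only trivial clopens (∅ and X) exist, so (X, τ) is connected.
Compute connected components by grouping points that agree on all clopens:
  component: {q, r, s, t}


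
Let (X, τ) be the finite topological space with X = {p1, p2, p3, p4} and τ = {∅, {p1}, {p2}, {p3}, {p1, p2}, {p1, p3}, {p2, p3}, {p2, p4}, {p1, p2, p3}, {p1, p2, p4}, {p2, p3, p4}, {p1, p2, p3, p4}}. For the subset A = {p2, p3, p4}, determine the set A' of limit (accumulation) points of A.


A' = {p4}

For each x ∈ X, list the open sets U ∈ τ with x ∈ U, then check whether U ∩ (A ∖ {x}) ≠ ∅ for every such U.
  x = p1: open {p1} ∋ x has {p1} ∩ (A ∖ {p1}) = ∅, so x is NOT a limit point.
  x = p2: open {p2} ∋ x has {p2} ∩ (A ∖ {p2}) = ∅, so x is NOT a limit point.
  x = p3: open {p3} ∋ x has {p3} ∩ (A ∖ {p3}) = ∅, so x is NOT a limit point.
  x = p4: opens ∋ x are {p2, p4}, {p1, p2, p4}, {p2, p3, p4}, {p1, p2, p3, p4}; each meets A ∖ {p4}, so x IS a limit point.
Collecting: A' = {p4}.


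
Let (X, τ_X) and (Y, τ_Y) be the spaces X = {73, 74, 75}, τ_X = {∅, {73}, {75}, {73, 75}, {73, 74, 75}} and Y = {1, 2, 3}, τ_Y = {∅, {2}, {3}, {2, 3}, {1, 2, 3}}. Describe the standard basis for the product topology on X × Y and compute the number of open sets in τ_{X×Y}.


Basis B = {∅ × ∅, {73} × {2}, {73} × {3}, {75} × {2}, {75} × {3}, {73} × {2, 3}, {73, 75} × {2}, {73, 75} × {3}, {75} × {2, 3}, {73} × {1, 2, 3}, {73, 74, 75} × {2}, {73, 74, 75} × {3}, {75} × {1, 2, 3}, {73, 75} × {2, 3}, {73, 75} × {1, 2, 3}, {73, 74, 75} × {2, 3}, {73, 74, 75} × {1, 2, 3}}; |τ_{X×Y}| = 48.

Enumerate products U × V with U ∈ τ_X, V ∈ τ_Y (deduplicated):
  ∅ × ∅ = {} (∅)
  {73} × {2} = {(73,2)}
  {73} × {3} = {(73,3)}
  {75} × {2} = {(75,2)}
  {75} × {3} = {(75,3)}
  {73} × {2, 3} = {(73,2), (73,3)}
  {73, 75} × {2} = {(73,2), (75,2)}
  {73, 75} × {3} = {(73,3), (75,3)}
  {75} × {2, 3} = {(75,2), (75,3)}
  {73} × {1, 2, 3} = {(73,1), (73,2), (73,3)}
  {73, 74, 75} × {2} = {(73,2), (74,2), (75,2)}
  {73, 74, 75} × {3} = {(73,3), (74,3), (75,3)}
  {75} × {1, 2, 3} = {(75,1), (75,2), (75,3)}
  {73, 75} × {2, 3} = {(73,2), (73,3), (75,2), (75,3)}
  {73, 75} × {1, 2, 3} = {(73,1), (73,2), (73,3), (75,1), (75,2), (75,3)}
  {73, 74, 75} × {2, 3} = {(73,2), (73,3), (74,2), (74,3), (75,2), (75,3)}
  {73, 74, 75} × {1, 2, 3} = {(73,1), (73,2), (73,3), (74,1), (74,2), (74,3), (75,1), (75,2), (75,3)}
These 17 distinct sets form the basis B.
Close under arbitrary unions to get τ_{X×Y}; counting gives |τ_{X×Y}| = 48.


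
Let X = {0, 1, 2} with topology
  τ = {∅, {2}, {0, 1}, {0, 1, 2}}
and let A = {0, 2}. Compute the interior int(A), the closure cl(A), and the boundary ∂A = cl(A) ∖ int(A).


int(A) = {2}, cl(A) = {0, 1, 2}, ∂A = {0, 1}.

Closed sets in (X, τ) are complements of opens:
  closed(X, τ) = {∅, {2}, {0, 1}, {0, 1, 2}}.
int(A) = ⋃ {U ∈ τ : U ⊆ A}. Opens contained in A: ∅, {2}.
Taking the union of these: int(A) = {2}.
cl(A) = ⋂ {C closed : A ⊆ C}. Closed sets containing A: {0, 1, 2}.
Intersecting these: cl(A) = {0, 1, 2}.
∂A = cl(A) ∖ int(A) = {0, 1, 2} ∖ {2} = {0, 1}.


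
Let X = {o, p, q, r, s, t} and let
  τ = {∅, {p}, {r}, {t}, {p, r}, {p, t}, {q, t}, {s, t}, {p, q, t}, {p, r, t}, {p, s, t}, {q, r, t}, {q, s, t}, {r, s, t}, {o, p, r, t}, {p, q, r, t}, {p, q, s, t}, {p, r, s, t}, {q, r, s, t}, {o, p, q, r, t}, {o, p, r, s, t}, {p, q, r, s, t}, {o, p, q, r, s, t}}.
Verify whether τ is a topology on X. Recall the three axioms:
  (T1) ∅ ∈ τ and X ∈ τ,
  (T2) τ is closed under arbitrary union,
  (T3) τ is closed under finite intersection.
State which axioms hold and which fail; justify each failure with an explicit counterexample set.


τ is NOT a topology on X.

Axiom (T1): ∅ ∈ τ? Yes; X ∈ τ? Yes.
Axiom (T2/T3): check pairwise unions and intersections of members of τ.
Counterexample for (T2): {r} ∪ {t} = {r, t} ∉ τ. Therefore τ is NOT a topology.


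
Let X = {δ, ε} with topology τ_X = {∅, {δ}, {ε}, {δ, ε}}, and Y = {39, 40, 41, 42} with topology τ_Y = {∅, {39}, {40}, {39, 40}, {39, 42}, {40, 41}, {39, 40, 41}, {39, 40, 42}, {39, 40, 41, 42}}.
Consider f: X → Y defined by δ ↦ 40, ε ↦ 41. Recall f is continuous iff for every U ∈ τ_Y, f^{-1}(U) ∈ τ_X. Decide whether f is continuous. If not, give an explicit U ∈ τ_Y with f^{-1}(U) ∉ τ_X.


f IS continuous.

Compute f^{-1}(U) for each U ∈ τ_Y:
  U = ∅: f^{-1}(U) = ∅ ∈ τ_X ✓.
  U = {39}: f^{-1}(U) = ∅ ∈ τ_X ✓.
  U = {40}: f^{-1}(U) = {δ} ∈ τ_X ✓.
  U = {39, 40}: f^{-1}(U) = {δ} ∈ τ_X ✓.
  U = {39, 42}: f^{-1}(U) = ∅ ∈ τ_X ✓.
  U = {40, 41}: f^{-1}(U) = {δ, ε} ∈ τ_X ✓.
  U = {39, 40, 41}: f^{-1}(U) = {δ, ε} ∈ τ_X ✓.
  U = {39, 40, 42}: f^{-1}(U) = {δ} ∈ τ_X ✓.
  U = {39, 40, 41, 42}: f^{-1}(U) = {δ, ε} ∈ τ_X ✓.
Every preimage lies in τ_X, so f IS continuous.


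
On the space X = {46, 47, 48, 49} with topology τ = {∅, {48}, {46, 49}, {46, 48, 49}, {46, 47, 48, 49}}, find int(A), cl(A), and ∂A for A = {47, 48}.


int(A) = {48}, cl(A) = {47, 48}, ∂A = {47}.

Closed sets in (X, τ) are complements of opens:
  closed(X, τ) = {∅, {47}, {47, 48}, {46, 47, 49}, {46, 47, 48, 49}}.
int(A) = ⋃ {U ∈ τ : U ⊆ A}. Opens contained in A: ∅, {48}.
Taking the union of these: int(A) = {48}.
cl(A) = ⋂ {C closed : A ⊆ C}. Closed sets containing A: {47, 48}, {46, 47, 48, 49}.
Intersecting these: cl(A) = {47, 48}.
∂A = cl(A) ∖ int(A) = {47, 48} ∖ {48} = {47}.


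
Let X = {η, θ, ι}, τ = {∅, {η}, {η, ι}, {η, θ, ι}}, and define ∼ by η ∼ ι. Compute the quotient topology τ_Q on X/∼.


X/∼ = {[η=ι], [θ]}; |τ_Q| = 3.

Equivalence classes: [η=ι], [θ].
Quotient map π: X → X/∼ sends η ↦ [η=ι], θ ↦ [θ], ι ↦ [η=ι].
For each subset V ⊆ X/∼, compute π^{-1}(V) ⊆ X and check whether π^{-1}(V) ∈ τ. V is open in τ_Q iff π^{-1}(V) ∈ τ.
  V = {}: π^{-1}(V) = ∅ ∈ τ ✓.
  V = {[η=ι]}: π^{-1}(V) = {η, ι} ∈ τ ✓.
  V = {[θ]}: π^{-1}(V) = {θ} ∉ τ ✗.
  V = {[η=ι], [θ]}: π^{-1}(V) = {η, θ, ι} ∈ τ ✓.
Open sets in the quotient: τ_Q = {{}, {[η=ι]}, {[η=ι], [θ]}} (3 elements).


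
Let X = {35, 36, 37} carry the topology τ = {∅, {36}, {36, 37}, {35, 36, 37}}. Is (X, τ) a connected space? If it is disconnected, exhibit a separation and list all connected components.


(X, τ) is connected.

Find clopen sets (U ∈ τ with X ∖ U ∈ τ):
  U = ∅, X ∖ U = {35, 36, 37} — both open, so U is clopen.
  U = {35, 36, 37}, X ∖ U = ∅ — both open, so U is clopen.
Only trivial clopens (∅ and X) exist, so (X, τ) is connected.
Compute connected components by grouping points that agree on all clopens:
  component: {35, 36, 37}


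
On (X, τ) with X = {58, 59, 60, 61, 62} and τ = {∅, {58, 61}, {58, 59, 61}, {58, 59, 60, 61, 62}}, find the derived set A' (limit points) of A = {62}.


A' = {60}

For each x ∈ X, list the open sets U ∈ τ with x ∈ U, then check whether U ∩ (A ∖ {x}) ≠ ∅ for every such U.
  x = 58: open {58, 61} ∋ x has {58, 61} ∩ (A ∖ {58}) = ∅, so x is NOT a limit point.
  x = 59: open {58, 59, 61} ∋ x has {58, 59, 61} ∩ (A ∖ {59}) = ∅, so x is NOT a limit point.
  x = 60: opens ∋ x are {58, 59, 60, 61, 62}; each meets A ∖ {60}, so x IS a limit point.
  x = 61: open {58, 61} ∋ x has {58, 61} ∩ (A ∖ {61}) = ∅, so x is NOT a limit point.
  x = 62: open {58, 59, 60, 61, 62} ∋ x has {58, 59, 60, 61, 62} ∩ (A ∖ {62}) = ∅, so x is NOT a limit point.
Collecting: A' = {60}.


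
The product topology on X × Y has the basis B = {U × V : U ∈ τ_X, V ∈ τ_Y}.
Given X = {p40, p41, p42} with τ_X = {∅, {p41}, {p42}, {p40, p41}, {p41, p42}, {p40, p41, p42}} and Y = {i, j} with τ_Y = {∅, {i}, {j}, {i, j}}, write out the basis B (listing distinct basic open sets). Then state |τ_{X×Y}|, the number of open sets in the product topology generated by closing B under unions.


Basis B = {∅ × ∅, {p41} × {i}, {p41} × {j}, {p42} × {i}, {p42} × {j}, {p40, p41} × {i}, {p40, p41} × {j}, {p41} × {i, j}, {p41, p42} × {i}, {p41, p42} × {j}, {p42} × {i, j}, {p40, p41, p42} × {i}, {p40, p41, p42} × {j}, {p40, p41} × {i, j}, {p41, p42} × {i, j}, {p40, p41, p42} × {i, j}}; |τ_{X×Y}| = 36.

Enumerate products U × V with U ∈ τ_X, V ∈ τ_Y (deduplicated):
  ∅ × ∅ = {} (∅)
  {p41} × {i} = {(p41,i)}
  {p41} × {j} = {(p41,j)}
  {p42} × {i} = {(p42,i)}
  {p42} × {j} = {(p42,j)}
  {p40, p41} × {i} = {(p40,i), (p41,i)}
  {p40, p41} × {j} = {(p40,j), (p41,j)}
  {p41} × {i, j} = {(p41,i), (p41,j)}
  {p41, p42} × {i} = {(p41,i), (p42,i)}
  {p41, p42} × {j} = {(p41,j), (p42,j)}
  {p42} × {i, j} = {(p42,i), (p42,j)}
  {p40, p41, p42} × {i} = {(p40,i), (p41,i), (p42,i)}
  {p40, p41, p42} × {j} = {(p40,j), (p41,j), (p42,j)}
  {p40, p41} × {i, j} = {(p40,i), (p40,j), (p41,i), (p41,j)}
  {p41, p42} × {i, j} = {(p41,i), (p41,j), (p42,i), (p42,j)}
  {p40, p41, p42} × {i, j} = {(p40,i), (p40,j), (p41,i), (p41,j), (p42,i), (p42,j)}
These 16 distinct sets form the basis B.
Close under arbitrary unions to get τ_{X×Y}; counting gives |τ_{X×Y}| = 36.
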